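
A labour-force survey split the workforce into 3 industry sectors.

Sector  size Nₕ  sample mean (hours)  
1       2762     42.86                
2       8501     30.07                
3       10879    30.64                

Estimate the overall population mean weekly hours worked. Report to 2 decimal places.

31.95

N = 22142; weights Wₕ = Nₕ/N = (0.1247, 0.3839, 0.4913).
x̄_st = Σ Wₕ·x̄ₕ = 0.1247·42.86 + 0.3839·30.07 + 0.4913·30.64 ≈ 31.9455...
→ 31.95.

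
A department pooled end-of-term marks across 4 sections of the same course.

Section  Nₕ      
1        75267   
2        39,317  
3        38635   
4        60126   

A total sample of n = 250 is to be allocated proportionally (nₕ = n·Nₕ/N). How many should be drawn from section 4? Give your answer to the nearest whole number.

Share of section 4 = 60126/213345 = 0.28183.
Allocate 250 × 0.28183 = 70.456... → 70.

70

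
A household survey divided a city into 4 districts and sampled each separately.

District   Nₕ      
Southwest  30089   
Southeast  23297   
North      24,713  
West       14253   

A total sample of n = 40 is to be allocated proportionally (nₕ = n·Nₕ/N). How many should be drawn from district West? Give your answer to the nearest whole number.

Share of district West = 14253/92352 = 0.15433.
Allocate 40 × 0.15433 = 6.173... → 6.

6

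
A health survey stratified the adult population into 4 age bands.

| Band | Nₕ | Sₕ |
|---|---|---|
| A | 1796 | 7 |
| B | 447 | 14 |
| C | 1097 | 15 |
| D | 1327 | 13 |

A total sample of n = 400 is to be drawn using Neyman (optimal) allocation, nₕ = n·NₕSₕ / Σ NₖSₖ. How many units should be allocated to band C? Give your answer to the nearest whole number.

Σ NₕSₕ = 1796·7 + 447·14 + 1097·15 + 1327·13 = 52536.
Share for C: 16455/52536 = 0.31321.
n_C = 400 × 0.31321 = 125.286... → 125.

125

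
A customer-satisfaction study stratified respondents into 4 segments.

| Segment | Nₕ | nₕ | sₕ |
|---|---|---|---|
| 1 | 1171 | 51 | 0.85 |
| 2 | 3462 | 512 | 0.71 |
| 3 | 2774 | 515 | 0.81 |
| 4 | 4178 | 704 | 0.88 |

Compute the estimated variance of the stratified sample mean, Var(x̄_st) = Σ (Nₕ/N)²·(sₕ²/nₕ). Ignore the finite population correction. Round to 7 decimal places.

N = 11585; Wₕ = Nₕ/N.
segment 1: (1171/11585)²·0.85²/51 = 0.0001447403
segment 2: (3462/11585)²·0.71²/512 = 0.0000879243
segment 3: (2774/11585)²·0.81²/515 = 0.0000730438
segment 4: (4178/11585)²·0.88²/704 = 0.0001430663
Sum = 0.0004487747 → 0.0004488.

0.0004488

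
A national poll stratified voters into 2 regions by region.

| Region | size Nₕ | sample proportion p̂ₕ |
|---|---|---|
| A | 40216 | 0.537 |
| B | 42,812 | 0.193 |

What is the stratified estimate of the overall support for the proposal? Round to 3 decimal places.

0.360

Wₕ = Nₕ/N with N = 83028: 0.4844, 0.5156.
p̂_st = 0.4844·0.537 + 0.5156·0.193 ≈ 0.35962... → 0.360.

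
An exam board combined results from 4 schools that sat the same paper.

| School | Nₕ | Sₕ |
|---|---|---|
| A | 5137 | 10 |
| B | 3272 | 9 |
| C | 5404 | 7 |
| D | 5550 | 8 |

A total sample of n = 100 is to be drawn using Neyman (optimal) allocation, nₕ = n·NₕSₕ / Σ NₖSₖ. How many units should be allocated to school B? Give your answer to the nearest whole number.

18

A: NₕSₕ = 5137·10 = 51370
B: NₕSₕ = 3272·9 = 29448
C: NₕSₕ = 5404·7 = 37828
D: NₕSₕ = 5550·8 = 44400
Σ NₕSₕ = 163046.
n_B = 100·29448/163046 = 18.061... → 18.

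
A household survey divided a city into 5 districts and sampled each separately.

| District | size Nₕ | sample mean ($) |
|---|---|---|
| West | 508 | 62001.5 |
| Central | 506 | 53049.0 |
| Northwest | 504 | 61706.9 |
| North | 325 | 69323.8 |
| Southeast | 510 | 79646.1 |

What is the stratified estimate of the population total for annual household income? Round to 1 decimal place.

152589579.6

Estimate total by summing Nₕ·x̄ₕ over strata.
508·62001.5 + 506·53049.0 + 504·61706.9 + 325·69323.8 + 510·79646.1 = 31496762 + 26842794 + 31100277.6 + 22530235 + 40619511 = 152589579.6.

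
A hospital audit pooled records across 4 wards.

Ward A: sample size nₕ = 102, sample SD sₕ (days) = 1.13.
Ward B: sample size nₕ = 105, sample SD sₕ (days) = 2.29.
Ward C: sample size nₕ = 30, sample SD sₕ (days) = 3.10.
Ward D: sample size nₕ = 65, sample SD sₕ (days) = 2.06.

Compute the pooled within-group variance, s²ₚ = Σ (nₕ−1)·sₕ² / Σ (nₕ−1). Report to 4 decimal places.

4.1095

Degrees of freedom: 101 + 104 + 29 + 64 = 298.
Σ(nₕ−1)sₕ² = 101·1.2769 + 104·5.2441 + 29·9.61 + 64·4.2436 = 1224.6337.
s²ₚ = 1224.6337 / 298 = 4.109509... → 4.1095.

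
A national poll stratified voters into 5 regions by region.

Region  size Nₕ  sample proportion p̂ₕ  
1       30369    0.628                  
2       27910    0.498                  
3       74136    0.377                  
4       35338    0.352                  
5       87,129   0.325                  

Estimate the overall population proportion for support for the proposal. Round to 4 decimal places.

0.3989

N = 30369 + 27910 + 74136 + 35338 + 87129 = 254882.
Overall proportion = Σ (Nₕ/N)·p̂ₕ.
Σ Nₕp̂ₕ = 19071.732 + 13899.18 + 27949.272 + 12438.976 + 28316.925 = 101676.085.
101676.085 / 254882 = 0.398914... → 0.3989.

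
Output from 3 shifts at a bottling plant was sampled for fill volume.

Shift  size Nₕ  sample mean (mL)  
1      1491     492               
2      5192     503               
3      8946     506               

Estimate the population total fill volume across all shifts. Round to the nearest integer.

7871824

1: 1491·492 = 733572
2: 5192·503 = 2611576
3: 8946·506 = 4526676
τ̂ = Σ Nₕx̄ₕ = 7871824.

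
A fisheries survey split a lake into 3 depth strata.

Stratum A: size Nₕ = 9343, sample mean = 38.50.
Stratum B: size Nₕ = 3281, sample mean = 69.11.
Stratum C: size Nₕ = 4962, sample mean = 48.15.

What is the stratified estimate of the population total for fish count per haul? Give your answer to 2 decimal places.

825375.71

Estimate total by summing Nₕ·x̄ₕ over strata.
9343·38.50 + 3281·69.11 + 4962·48.15 = 359705.5 + 226749.91 + 238920.3 = 825375.71.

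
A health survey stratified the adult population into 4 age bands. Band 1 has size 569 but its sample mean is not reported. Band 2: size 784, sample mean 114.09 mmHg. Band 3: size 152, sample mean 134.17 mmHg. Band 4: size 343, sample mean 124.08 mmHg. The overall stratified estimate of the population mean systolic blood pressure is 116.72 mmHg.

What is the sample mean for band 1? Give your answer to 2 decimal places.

111.25

N = 569 + 784 + 152 + 343 = 1848.
Overall total = μ·N = 116.72·1848 = 215698.56.
Subtract the known strata: 784·114.09 + 152·134.17 + 343·124.08 = 152399.84.
Remaining total for band 1: 215698.56 − 152399.84 = 63298.72.
Divide by its size: 63298.72 / 569 = 111.2456... → 111.25.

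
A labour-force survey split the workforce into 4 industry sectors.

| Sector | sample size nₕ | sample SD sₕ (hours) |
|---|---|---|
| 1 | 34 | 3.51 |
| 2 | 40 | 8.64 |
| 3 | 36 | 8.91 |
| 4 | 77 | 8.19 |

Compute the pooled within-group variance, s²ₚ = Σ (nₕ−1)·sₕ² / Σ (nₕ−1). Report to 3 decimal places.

1: (34−1)·3.51² = 33·12.3201 = 406.5633
2: (40−1)·8.64² = 39·74.6496 = 2911.3344
3: (36−1)·8.91² = 35·79.3881 = 2778.5835
4: (77−1)·8.19² = 76·67.0761 = 5097.7836
Numerator = 11194.2648; denominator = Σ(nₕ−1) = 183.
s²ₚ = 11194.2648/183 = 61.17085... → 61.171.

61.171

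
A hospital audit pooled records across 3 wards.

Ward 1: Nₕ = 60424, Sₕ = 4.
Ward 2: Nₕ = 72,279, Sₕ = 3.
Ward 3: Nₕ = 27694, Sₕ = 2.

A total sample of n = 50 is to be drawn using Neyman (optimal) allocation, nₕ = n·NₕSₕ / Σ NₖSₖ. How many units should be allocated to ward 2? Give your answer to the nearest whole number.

21

Σ NₕSₕ = 60424·4 + 72279·3 + 27694·2 = 513921.
Share for 2: 216837/513921 = 0.42193.
n_2 = 50 × 0.42193 = 21.096... → 21.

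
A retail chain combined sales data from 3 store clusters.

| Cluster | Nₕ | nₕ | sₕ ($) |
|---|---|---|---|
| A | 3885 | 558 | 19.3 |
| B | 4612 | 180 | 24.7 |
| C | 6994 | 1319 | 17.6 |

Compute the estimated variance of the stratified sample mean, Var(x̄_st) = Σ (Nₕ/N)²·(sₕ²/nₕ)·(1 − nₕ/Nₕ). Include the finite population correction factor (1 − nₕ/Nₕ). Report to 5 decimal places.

0.36350

N = 15491. Term for each stratum: Wₕ²sₕ²/nₕ·(1−nₕ/Nₕ).
Var(x̄_st) = 0.03595550 + 0.28870316 + 0.03884303 = 0.36350170 → 0.36350.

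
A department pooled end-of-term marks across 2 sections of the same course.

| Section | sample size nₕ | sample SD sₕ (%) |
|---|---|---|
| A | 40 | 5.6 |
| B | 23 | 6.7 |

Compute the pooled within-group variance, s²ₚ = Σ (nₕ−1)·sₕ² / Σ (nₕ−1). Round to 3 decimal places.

36.240

A: (40−1)·5.6² = 39·31.36 = 1223.04
B: (23−1)·6.7² = 22·44.89 = 987.58
Numerator = 2210.62; denominator = Σ(nₕ−1) = 61.
s²ₚ = 2210.62/61 = 36.23967... → 36.240.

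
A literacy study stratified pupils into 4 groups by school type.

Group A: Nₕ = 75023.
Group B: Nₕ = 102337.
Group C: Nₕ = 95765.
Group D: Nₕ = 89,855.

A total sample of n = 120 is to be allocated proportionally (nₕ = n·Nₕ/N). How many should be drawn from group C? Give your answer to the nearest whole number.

32

Share of group C = 95765/362980 = 0.26383.
Allocate 120 × 0.26383 = 31.660... → 32.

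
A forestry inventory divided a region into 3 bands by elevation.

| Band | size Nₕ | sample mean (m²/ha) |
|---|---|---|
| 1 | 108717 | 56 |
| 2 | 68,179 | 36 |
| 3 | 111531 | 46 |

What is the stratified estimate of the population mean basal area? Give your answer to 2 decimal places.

47.41

N = 108717 + 68179 + 111531 = 288427.
Weight each subgroup mean by Nₕ/N and sum.
Σ Nₕx̄ₕ = 108717·56 + 68179·36 + 111531·46 = 6088152 + 2454444 + 5130426 = 13673022.
Divide by N: 13673022 / 288427 = 47.4055... → 47.41.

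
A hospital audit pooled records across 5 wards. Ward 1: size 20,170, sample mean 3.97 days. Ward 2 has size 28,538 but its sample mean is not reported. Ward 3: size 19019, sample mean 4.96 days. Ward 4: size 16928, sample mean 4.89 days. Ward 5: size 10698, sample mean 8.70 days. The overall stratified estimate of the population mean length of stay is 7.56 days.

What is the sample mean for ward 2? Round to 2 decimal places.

N = 20170 + 28538 + 19019 + 16928 + 10698 = 95353.
Overall total = μ·N = 7.56·95353 = 720868.68.
Subtract the known strata: 20170·3.97 + 19019·4.96 + 16928·4.89 + 10698·8.70 = 350259.66.
Remaining total for ward 2: 720868.68 − 350259.66 = 370609.02.
Divide by its size: 370609.02 / 28538 = 12.9865... → 12.99.

12.99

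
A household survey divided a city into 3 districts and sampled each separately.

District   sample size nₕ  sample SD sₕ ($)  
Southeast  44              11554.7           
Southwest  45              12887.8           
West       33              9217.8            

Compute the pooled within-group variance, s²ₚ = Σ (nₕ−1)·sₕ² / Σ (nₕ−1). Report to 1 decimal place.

Degrees of freedom: 43 + 44 + 32 = 119.
Σ(nₕ−1)sₕ² = 43·133511092.09 + 44·166095388.84 + 32·84967836.84 = 15768144847.71.
s²ₚ = 15768144847.71 / 119 = 132505418.888... → 132505418.9.

132505418.9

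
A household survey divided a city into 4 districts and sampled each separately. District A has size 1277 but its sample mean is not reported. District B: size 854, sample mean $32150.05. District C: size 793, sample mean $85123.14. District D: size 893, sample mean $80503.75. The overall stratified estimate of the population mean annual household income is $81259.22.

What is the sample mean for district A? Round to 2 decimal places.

112230.07

N = 1277 + 854 + 793 + 893 = 3817.
Overall total = μ·N = 81259.22·3817 = 310166442.74.
Subtract the known strata: 854·32150.05 + 793·85123.14 + 893·80503.75 = 166848641.47.
Remaining total for district A: 310166442.74 − 166848641.47 = 143317801.27.
Divide by its size: 143317801.27 / 1277 = 112230.0715... → 112230.07.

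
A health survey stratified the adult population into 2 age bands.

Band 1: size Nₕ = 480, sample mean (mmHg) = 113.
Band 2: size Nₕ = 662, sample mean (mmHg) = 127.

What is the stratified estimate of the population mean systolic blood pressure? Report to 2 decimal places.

121.12

N = 1142; weights Wₕ = Nₕ/N = (0.4203, 0.5797).
x̄_st = Σ Wₕ·x̄ₕ = 0.4203·113 + 0.5797·127 ≈ 121.1156...
→ 121.12.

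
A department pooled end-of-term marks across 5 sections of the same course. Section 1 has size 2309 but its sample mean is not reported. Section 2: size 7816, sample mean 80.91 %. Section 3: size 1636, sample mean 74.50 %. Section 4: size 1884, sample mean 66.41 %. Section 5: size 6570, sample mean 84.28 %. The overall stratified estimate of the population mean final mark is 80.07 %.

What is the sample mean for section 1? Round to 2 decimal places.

80.34

Σ Nₕx̄ₕ = N·μ, so 2309·x̄_1 = 20215·80.07 − (7816·80.91 + 1636·74.50 + 1884·66.41 + 6570·84.28).
= 1618615.05 − 1433110.6 = 185504.45.
x̄_1 = 185504.45 / 2309 = 80.3397... → 80.34.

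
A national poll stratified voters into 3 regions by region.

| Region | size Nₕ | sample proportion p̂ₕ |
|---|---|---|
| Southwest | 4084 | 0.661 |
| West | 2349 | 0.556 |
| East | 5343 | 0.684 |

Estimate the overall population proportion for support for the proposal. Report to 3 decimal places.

0.650

Wₕ = Nₕ/N with N = 11776: 0.3468, 0.1995, 0.4537.
p̂_st = 0.3468·0.661 + 0.1995·0.556 + 0.4537·0.684 ≈ 0.65049... → 0.650.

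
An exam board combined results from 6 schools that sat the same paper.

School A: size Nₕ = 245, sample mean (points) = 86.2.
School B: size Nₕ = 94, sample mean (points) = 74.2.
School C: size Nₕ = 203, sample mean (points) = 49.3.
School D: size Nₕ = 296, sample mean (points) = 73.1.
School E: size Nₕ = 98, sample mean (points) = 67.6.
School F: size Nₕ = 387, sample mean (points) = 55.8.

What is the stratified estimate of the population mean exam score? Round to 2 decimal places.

x̄_st = (Σ Nₕx̄ₕ) / (Σ Nₕ) = (245·86.2 + 94·74.2 + 203·49.3 + 296·73.1 + 98·67.6 + 387·55.8) / 1323
= 87958.7 / 1323 = 66.4843... → 66.48.

66.48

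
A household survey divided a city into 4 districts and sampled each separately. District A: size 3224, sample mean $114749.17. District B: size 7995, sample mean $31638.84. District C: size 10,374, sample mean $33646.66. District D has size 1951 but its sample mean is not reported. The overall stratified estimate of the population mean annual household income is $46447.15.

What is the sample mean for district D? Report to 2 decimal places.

62325.68

Σ Nₕx̄ₕ = N·μ, so 1951·x̄_D = 23544·46447.15 − (3224·114749.17 + 7995·31638.84 + 10374·33646.66).
= 1093551699.6 − 971954300.72 = 121597398.88.
x̄_D = 121597398.88 / 1951 = 62325.6786... → 62325.68.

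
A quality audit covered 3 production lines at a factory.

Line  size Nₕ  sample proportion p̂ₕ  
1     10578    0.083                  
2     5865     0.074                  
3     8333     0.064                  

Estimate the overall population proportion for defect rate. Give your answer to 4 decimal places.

0.0745

N = 10578 + 5865 + 8333 = 24776.
Overall proportion = Σ (Nₕ/N)·p̂ₕ.
Σ Nₕp̂ₕ = 877.974 + 434.01 + 533.312 = 1845.296.
1845.296 / 24776 = 0.074479... → 0.0745.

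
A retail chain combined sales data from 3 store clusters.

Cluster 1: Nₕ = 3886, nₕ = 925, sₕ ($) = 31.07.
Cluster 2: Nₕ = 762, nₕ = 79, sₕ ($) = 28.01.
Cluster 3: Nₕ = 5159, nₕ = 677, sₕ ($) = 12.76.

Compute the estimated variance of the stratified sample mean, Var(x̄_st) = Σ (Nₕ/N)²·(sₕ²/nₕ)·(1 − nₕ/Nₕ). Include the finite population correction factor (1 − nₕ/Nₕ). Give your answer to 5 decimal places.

N = 9807. Term for each stratum: Wₕ²sₕ²/nₕ·(1−nₕ/Nₕ).
Var(x̄_st) = 0.12485606 + 0.05374059 + 0.05781995 = 0.23641660 → 0.23642.

0.23642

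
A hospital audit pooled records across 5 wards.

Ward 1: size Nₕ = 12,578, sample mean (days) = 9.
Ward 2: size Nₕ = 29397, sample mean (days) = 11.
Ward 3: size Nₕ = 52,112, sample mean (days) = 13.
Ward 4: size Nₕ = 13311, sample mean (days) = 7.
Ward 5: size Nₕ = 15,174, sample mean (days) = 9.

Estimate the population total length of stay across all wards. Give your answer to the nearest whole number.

1343768

1: 12578·9 = 113202
2: 29397·11 = 323367
3: 52112·13 = 677456
4: 13311·7 = 93177
5: 15174·9 = 136566
τ̂ = Σ Nₕx̄ₕ = 1343768.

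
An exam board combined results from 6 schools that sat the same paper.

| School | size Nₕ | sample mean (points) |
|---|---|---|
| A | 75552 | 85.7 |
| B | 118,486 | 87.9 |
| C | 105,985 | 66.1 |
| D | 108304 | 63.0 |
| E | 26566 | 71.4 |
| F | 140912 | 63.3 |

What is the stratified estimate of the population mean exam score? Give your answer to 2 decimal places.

N = 75552 + 118486 + 105985 + 108304 + 26566 + 140912 = 575805.
The stratified mean weights each stratum mean by its population share Nₕ/N.
Σ Nₕx̄ₕ = 75552·85.7 + 118486·87.9 + 105985·66.1 + 108304·63.0 + 26566·71.4 + 140912·63.3 = 6474806.4 + 10414919.4 + 7005608.5 + 6823152 + 1896812.4 + 8919729.6 = 41535028.3.
Divide by N: 41535028.3 / 575805 = 72.1338... → 72.13.

72.13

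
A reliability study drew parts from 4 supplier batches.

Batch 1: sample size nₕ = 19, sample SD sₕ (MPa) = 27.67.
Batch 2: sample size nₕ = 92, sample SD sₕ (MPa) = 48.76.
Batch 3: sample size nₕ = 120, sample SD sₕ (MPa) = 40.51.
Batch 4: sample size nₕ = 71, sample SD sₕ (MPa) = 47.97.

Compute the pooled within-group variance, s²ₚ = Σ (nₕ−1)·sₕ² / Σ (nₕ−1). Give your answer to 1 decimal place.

1968.1

1: (19−1)·27.67² = 18·765.6289 = 13781.3202
2: (92−1)·48.76² = 91·2377.5376 = 216355.9216
3: (120−1)·40.51² = 119·1641.0601 = 195286.1519
4: (71−1)·47.97² = 70·2301.1209 = 161078.463
Numerator = 586501.8567; denominator = Σ(nₕ−1) = 298.
s²ₚ = 586501.8567/298 = 1968.127... → 1968.1.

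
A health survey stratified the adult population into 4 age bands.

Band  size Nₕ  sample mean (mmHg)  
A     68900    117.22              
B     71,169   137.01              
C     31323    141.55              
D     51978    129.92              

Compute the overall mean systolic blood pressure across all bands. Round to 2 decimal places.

129.89

N = 68900 + 71169 + 31323 + 51978 = 223370.
Overall mean = Σ (Nₕ/N)·x̄ₕ — weight by population share, not a simple average.
Σ Nₕx̄ₕ = 68900·117.22 + 71169·137.01 + 31323·141.55 + 51978·129.92 = 8076458 + 9750864.69 + 4433770.65 + 6752981.76 = 29014075.1.
Divide by N: 29014075.1 / 223370 = 129.8924... → 129.89.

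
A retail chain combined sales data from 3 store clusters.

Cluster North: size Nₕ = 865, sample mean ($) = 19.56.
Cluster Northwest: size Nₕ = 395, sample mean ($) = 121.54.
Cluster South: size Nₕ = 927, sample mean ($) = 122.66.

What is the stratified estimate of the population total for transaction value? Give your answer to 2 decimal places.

North: 865·19.56 = 16919.4
Northwest: 395·121.54 = 48008.3
South: 927·122.66 = 113705.82
τ̂ = Σ Nₕx̄ₕ = 178633.52.

178633.52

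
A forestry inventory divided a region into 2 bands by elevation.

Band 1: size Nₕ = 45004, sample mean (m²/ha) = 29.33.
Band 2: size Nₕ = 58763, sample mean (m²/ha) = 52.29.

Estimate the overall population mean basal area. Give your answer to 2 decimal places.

42.33

N = 103767; weights Wₕ = Nₕ/N = (0.4337, 0.5663).
x̄_st = Σ Wₕ·x̄ₕ = 0.4337·29.33 + 0.5663·52.29 ≈ 42.3322...
→ 42.33.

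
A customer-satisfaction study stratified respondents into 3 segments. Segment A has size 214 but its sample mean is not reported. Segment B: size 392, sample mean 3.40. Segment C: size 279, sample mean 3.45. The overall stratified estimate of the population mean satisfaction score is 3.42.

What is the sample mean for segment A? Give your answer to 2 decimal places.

Σ Nₕx̄ₕ = N·μ, so 214·x̄_A = 885·3.42 − (392·3.40 + 279·3.45).
= 3026.7 − 2295.35 = 731.35.
x̄_A = 731.35 / 214 = 3.4175... → 3.42.

3.42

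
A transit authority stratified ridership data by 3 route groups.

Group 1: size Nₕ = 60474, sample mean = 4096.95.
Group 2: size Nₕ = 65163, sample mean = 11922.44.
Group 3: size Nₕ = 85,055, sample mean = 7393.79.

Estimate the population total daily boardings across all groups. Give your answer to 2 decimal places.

1653539720.47

1: 60474·4096.95 = 247758954.3
2: 65163·11922.44 = 776901957.72
3: 85055·7393.79 = 628878808.45
τ̂ = Σ Nₕx̄ₕ = 1653539720.47.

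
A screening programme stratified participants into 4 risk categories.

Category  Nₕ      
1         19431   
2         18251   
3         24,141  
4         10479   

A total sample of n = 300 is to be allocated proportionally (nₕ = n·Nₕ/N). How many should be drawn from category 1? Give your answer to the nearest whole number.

81

Share of category 1 = 19431/72302 = 0.26875.
Allocate 300 × 0.26875 = 80.624... → 81.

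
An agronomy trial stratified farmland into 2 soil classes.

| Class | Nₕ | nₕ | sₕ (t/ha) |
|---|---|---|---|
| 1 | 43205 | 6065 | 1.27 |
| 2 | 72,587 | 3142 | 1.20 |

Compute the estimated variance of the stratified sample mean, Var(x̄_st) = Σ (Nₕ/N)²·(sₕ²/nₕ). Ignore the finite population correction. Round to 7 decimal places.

0.0002171

N = 115792. Term for each stratum: Wₕ²sₕ²/nₕ.
Var(x̄_st) = 0.0000370244 + 0.0001801013 = 0.0002171257 → 0.0002171.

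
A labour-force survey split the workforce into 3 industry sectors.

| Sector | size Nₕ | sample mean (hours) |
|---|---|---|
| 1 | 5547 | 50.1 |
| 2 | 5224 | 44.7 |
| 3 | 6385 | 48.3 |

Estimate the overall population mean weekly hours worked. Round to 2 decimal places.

47.79

x̄_st = (Σ Nₕx̄ₕ) / (Σ Nₕ) = (5547·50.1 + 5224·44.7 + 6385·48.3) / 17156
= 819813 / 17156 = 47.7858... → 47.79.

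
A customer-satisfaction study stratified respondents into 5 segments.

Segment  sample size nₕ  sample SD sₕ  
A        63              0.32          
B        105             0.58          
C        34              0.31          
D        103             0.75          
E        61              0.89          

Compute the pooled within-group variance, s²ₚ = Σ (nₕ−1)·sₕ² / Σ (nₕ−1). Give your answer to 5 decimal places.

0.41387

A: (63−1)·0.32² = 62·0.1024 = 6.3488
B: (105−1)·0.58² = 104·0.3364 = 34.9856
C: (34−1)·0.31² = 33·0.0961 = 3.1713
D: (103−1)·0.75² = 102·0.5625 = 57.375
E: (61−1)·0.89² = 60·0.7921 = 47.526
Numerator = 149.4067; denominator = Σ(nₕ−1) = 361.
s²ₚ = 149.4067/361 = 0.4138690... → 0.41387.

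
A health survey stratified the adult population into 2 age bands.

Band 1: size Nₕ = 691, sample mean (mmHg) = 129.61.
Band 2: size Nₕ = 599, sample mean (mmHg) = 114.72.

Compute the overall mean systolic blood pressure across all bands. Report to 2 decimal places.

122.70

x̄_st = (Σ Nₕx̄ₕ) / (Σ Nₕ) = (691·129.61 + 599·114.72) / 1290
= 158277.79 / 1290 = 122.6960... → 122.70.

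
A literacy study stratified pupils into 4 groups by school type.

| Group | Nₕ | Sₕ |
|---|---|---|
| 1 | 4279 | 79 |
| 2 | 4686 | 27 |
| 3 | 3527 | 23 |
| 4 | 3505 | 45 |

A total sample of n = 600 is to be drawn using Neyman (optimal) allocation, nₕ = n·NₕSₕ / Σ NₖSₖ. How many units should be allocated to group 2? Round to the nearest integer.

Σ NₕSₕ = 4279·79 + 4686·27 + 3527·23 + 3505·45 = 703409.
Share for 2: 126522/703409 = 0.17987.
n_2 = 600 × 0.17987 = 107.922... → 108.

108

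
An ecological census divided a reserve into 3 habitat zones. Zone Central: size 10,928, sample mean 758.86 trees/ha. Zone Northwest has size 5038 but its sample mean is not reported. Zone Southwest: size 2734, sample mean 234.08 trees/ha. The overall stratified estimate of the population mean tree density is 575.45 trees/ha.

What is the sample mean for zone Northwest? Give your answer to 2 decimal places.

362.87

Σ Nₕx̄ₕ = N·μ, so 5038·x̄_Northwest = 18700·575.45 − (10928·758.86 + 2734·234.08).
= 10760915 − 8932796.8 = 1828118.2.
x̄_Northwest = 1828118.2 / 5038 = 362.8659... → 362.87.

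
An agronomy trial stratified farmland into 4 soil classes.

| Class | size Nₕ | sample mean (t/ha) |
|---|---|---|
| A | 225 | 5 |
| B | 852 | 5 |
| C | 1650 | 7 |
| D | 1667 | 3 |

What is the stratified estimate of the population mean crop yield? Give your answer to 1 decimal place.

5.0

N = 225 + 852 + 1650 + 1667 = 4394.
Weight each subgroup mean by Nₕ/N and sum.
Σ Nₕx̄ₕ = 225·5 + 852·5 + 1650·7 + 1667·3 = 1125 + 4260 + 11550 + 5001 = 21936.
Divide by N: 21936 / 4394 = 4.992... → 5.0.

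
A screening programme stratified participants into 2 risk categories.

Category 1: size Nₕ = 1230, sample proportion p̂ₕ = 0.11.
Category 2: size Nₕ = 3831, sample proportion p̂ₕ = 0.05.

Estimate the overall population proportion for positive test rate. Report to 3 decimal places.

Wₕ = Nₕ/N with N = 5061: 0.2430, 0.7570.
p̂_st = 0.2430·0.11 + 0.7570·0.05 ≈ 0.06458... → 0.065.

0.065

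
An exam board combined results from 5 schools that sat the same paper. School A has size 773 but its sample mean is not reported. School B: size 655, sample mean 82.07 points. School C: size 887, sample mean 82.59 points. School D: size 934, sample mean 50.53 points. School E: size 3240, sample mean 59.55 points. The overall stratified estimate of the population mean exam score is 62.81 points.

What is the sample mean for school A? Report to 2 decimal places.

52.29

Σ Nₕx̄ₕ = N·μ, so 773·x̄_A = 6489·62.81 − (655·82.07 + 887·82.59 + 934·50.53 + 3240·59.55).
= 407574.09 − 367150.2 = 40423.89.
x̄_A = 40423.89 / 773 = 52.2948... → 52.29.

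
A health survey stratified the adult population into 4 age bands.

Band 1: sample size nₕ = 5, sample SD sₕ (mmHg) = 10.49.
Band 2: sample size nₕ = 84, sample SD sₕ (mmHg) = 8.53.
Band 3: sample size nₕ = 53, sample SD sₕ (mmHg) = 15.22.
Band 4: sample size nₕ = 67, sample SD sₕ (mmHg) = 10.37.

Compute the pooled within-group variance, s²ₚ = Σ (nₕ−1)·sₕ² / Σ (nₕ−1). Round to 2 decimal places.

124.99

1: (5−1)·10.49² = 4·110.0401 = 440.1604
2: (84−1)·8.53² = 83·72.7609 = 6039.1547
3: (53−1)·15.22² = 52·231.6484 = 12045.7168
4: (67−1)·10.37² = 66·107.5369 = 7097.4354
Numerator = 25622.4673; denominator = Σ(nₕ−1) = 205.
s²ₚ = 25622.4673/205 = 124.9876... → 124.99.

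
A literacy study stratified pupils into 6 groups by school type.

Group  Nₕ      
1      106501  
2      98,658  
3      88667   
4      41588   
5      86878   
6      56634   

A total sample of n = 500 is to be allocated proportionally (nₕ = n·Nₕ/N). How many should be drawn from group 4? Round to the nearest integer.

43

Share of group 4 = 41588/478926 = 0.08684.
Allocate 500 × 0.08684 = 43.418... → 43.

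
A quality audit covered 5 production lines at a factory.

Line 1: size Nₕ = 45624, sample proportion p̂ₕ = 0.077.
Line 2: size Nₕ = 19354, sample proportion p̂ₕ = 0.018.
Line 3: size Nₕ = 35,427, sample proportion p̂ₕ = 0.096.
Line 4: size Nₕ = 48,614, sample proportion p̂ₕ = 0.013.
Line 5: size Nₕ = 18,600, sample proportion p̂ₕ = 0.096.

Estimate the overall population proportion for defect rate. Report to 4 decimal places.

Wₕ = Nₕ/N with N = 167619: 0.2722, 0.1155, 0.2114, 0.2900, 0.1110.
p̂_st = 0.2722·0.077 + 0.1155·0.018 + 0.2114·0.096 + 0.2900·0.013 + 0.1110·0.096 ≈ 0.057750... → 0.0577.

0.0577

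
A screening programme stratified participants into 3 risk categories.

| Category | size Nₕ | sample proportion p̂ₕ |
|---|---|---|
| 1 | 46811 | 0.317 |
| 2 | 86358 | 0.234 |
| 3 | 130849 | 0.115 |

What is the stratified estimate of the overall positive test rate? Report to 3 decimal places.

Wₕ = Nₕ/N with N = 264018: 0.1773, 0.3271, 0.4956.
p̂_st = 0.1773·0.317 + 0.3271·0.234 + 0.4956·0.115 ≈ 0.18974... → 0.190.

0.190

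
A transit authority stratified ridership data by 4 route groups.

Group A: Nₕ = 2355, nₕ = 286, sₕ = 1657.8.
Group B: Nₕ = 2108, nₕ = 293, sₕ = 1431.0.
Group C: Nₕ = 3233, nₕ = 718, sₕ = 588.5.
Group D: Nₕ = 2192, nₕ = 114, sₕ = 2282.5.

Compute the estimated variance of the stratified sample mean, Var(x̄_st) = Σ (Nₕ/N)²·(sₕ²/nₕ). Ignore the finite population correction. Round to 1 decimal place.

N = 9888. Term for each stratum: Wₕ²sₕ²/nₕ.
Var(x̄_st) = 545.0836 + 317.6406 + 51.5659 + 2245.8508 = 3160.1410 → 3160.1.

3160.1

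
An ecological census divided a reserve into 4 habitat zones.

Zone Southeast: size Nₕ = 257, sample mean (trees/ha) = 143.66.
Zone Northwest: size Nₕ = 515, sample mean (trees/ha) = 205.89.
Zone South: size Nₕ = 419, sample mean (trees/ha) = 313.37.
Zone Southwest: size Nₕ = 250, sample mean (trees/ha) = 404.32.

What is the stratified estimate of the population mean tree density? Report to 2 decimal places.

x̄_st = (Σ Nₕx̄ₕ) / (Σ Nₕ) = (257·143.66 + 515·205.89 + 419·313.37 + 250·404.32) / 1441
= 375336 / 1441 = 260.4691... → 260.47.

260.47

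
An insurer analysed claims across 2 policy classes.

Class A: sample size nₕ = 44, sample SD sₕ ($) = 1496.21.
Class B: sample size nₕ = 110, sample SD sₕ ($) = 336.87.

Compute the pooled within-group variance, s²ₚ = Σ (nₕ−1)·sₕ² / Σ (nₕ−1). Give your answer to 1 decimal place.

A: (44−1)·1496.21² = 43·2238644.3641 = 96261707.6563
B: (110−1)·336.87² = 109·113481.3969 = 12369472.2621
Numerator = 108631179.9184; denominator = Σ(nₕ−1) = 152.
s²ₚ = 108631179.9184/152 = 714678.815... → 714678.8.

714678.8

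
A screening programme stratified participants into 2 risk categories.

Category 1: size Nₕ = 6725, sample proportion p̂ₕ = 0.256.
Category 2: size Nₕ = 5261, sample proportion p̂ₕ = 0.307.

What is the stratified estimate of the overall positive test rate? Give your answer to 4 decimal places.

Wₕ = Nₕ/N with N = 11986: 0.5611, 0.4389.
p̂_st = 0.5611·0.256 + 0.4389·0.307 ≈ 0.278385... → 0.2784.

0.2784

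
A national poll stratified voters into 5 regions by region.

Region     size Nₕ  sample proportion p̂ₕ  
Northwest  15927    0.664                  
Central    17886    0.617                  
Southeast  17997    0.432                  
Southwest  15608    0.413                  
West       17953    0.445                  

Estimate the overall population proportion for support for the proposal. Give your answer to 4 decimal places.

0.5133

Wₕ = Nₕ/N with N = 85371: 0.1866, 0.2095, 0.2108, 0.1828, 0.2103.
p̂_st = 0.1866·0.664 + 0.2095·0.617 + 0.2108·0.432 + 0.1828·0.413 + 0.2103·0.445 ≈ 0.513302... → 0.5133.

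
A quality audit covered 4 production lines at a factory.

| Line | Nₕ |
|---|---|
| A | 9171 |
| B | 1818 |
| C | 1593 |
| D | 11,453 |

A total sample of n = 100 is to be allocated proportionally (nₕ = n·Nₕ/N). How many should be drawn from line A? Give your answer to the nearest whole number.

Share of line A = 9171/24035 = 0.38157.
Allocate 100 × 0.38157 = 38.157... → 38.

38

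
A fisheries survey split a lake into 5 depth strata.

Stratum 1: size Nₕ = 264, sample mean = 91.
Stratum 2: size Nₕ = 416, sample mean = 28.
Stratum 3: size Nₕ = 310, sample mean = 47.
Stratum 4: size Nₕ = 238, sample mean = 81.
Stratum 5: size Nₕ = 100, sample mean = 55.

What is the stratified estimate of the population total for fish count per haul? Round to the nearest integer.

75020

1: 264·91 = 24024
2: 416·28 = 11648
3: 310·47 = 14570
4: 238·81 = 19278
5: 100·55 = 5500
τ̂ = Σ Nₕx̄ₕ = 75020.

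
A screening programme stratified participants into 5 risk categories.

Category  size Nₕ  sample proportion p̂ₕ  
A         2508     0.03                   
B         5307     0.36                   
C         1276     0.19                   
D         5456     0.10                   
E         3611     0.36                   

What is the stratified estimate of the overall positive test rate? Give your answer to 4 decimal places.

N = 2508 + 5307 + 1276 + 5456 + 3611 = 18158.
Overall proportion = Σ (Nₕ/N)·p̂ₕ.
Σ Nₕp̂ₕ = 75.24 + 1910.52 + 242.44 + 545.6 + 1299.96 = 4073.76.
4073.76 / 18158 = 0.224351... → 0.2244.

0.2244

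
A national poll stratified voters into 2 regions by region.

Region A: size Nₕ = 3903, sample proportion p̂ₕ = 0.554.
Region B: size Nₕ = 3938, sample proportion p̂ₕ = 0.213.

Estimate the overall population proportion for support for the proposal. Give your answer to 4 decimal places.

N = 3903 + 3938 = 7841.
Overall proportion = Σ (Nₕ/N)·p̂ₕ.
Σ Nₕp̂ₕ = 2162.262 + 838.794 = 3001.056.
3001.056 / 7841 = 0.382739... → 0.3827.

0.3827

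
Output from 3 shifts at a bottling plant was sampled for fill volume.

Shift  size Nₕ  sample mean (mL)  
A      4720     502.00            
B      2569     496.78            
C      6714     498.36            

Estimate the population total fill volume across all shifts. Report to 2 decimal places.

Estimate total by summing Nₕ·x̄ₕ over strata.
4720·502.00 + 2569·496.78 + 6714·498.36 = 2369440 + 1276227.82 + 3345989.04 = 6991656.86.

6991656.86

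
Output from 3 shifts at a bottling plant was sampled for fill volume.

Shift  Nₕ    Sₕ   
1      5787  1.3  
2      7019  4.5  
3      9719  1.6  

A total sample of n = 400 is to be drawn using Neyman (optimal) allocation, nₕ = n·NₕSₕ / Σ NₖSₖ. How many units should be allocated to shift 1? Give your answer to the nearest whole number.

Σ NₕSₕ = 5787·1.3 + 7019·4.5 + 9719·1.6 = 54659.
Share for 1: 7523.1/54659 = 0.13764.
n_1 = 400 × 0.13764 = 55.055... → 55.

55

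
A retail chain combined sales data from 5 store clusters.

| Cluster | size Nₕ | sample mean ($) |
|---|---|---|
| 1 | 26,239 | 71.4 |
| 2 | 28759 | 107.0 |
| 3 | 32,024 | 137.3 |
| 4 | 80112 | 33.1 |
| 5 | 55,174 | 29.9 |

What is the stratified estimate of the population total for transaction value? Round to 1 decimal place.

Population total = Σ Nₕ·x̄ₕ (each stratum's size times its mean).
26239·71.4 + 28759·107.0 + 32024·137.3 + 80112·33.1 + 55174·29.9 = 1873464.6 + 3077213 + 4396895.2 + 2651707.2 + 1649702.6 = 13648982.6.

13648982.6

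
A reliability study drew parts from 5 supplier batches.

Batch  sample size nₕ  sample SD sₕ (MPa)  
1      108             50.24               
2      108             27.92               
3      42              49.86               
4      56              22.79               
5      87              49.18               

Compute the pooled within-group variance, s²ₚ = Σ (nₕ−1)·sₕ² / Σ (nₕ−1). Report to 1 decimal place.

1747.4

1: (108−1)·50.24² = 107·2524.0576 = 270074.1632
2: (108−1)·27.92² = 107·779.5264 = 83409.3248
3: (42−1)·49.86² = 41·2486.0196 = 101926.8036
4: (56−1)·22.79² = 55·519.3841 = 28566.1255
5: (87−1)·49.18² = 86·2418.6724 = 208005.8264
Numerator = 691982.2435; denominator = Σ(nₕ−1) = 396.
s²ₚ = 691982.2435/396 = 1747.430... → 1747.4.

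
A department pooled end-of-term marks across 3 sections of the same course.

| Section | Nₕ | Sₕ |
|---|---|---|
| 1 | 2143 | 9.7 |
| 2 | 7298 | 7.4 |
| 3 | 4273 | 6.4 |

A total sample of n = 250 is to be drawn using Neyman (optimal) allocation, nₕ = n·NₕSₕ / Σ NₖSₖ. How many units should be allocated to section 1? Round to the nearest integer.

Σ NₕSₕ = 2143·9.7 + 7298·7.4 + 4273·6.4 = 102139.5.
Share for 1: 20787.1/102139.5 = 0.20352.
n_1 = 250 × 0.20352 = 50.879... → 51.

51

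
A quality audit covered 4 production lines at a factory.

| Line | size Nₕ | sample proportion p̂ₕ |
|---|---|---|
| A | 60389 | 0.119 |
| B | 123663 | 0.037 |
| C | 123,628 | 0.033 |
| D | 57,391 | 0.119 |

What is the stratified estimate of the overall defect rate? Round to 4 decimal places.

N = 60389 + 123663 + 123628 + 57391 = 365071.
Overall proportion = Σ (Nₕ/N)·p̂ₕ.
Σ Nₕp̂ₕ = 7186.291 + 4575.531 + 4079.724 + 6829.529 = 22671.075.
22671.075 / 365071 = 0.062100... → 0.0621.

0.0621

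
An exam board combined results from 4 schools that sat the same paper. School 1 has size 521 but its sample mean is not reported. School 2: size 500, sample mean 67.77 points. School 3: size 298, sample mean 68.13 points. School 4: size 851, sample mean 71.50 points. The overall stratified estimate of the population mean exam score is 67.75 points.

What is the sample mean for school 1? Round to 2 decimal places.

Σ Nₕx̄ₕ = N·μ, so 521·x̄_1 = 2170·67.75 − (500·67.77 + 298·68.13 + 851·71.50).
= 147017.5 − 115034.24 = 31983.26.
x̄_1 = 31983.26 / 521 = 61.3882... → 61.39.

61.39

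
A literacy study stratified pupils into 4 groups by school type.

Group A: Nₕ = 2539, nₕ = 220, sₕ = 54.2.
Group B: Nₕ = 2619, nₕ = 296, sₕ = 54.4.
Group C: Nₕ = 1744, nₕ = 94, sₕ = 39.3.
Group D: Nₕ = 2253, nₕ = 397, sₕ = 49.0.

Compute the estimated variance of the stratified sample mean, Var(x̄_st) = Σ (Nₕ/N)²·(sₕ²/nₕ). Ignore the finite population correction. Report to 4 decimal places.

2.8078

N = 9155. Term for each stratum: Wₕ²sₕ²/nₕ.
Var(x̄_st) = 1.0270335 + 0.8182017 + 0.5962570 + 0.3662751 = 2.8077673 → 2.8078.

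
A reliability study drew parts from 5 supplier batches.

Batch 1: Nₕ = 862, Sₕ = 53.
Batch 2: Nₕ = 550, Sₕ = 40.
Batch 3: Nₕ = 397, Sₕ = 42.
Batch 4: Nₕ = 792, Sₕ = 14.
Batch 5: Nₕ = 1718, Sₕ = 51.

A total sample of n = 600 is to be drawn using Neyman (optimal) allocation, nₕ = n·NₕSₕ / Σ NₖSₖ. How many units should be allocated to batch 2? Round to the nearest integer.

1: NₕSₕ = 862·53 = 45686
2: NₕSₕ = 550·40 = 22000
3: NₕSₕ = 397·42 = 16674
4: NₕSₕ = 792·14 = 11088
5: NₕSₕ = 1718·51 = 87618
Σ NₕSₕ = 183066.
n_2 = 600·22000/183066 = 72.105... → 72.

72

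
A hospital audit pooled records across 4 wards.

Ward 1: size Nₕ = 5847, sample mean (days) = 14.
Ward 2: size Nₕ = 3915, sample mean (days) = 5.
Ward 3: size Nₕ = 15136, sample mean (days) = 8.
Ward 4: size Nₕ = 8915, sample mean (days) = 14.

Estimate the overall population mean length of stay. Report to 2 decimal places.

N = 33813; weights Wₕ = Nₕ/N = (0.1729, 0.1158, 0.4476, 0.2637).
x̄_st = Σ Wₕ·x̄ₕ = 0.1729·14 + 0.1158·5 + 0.4476·8 + 0.2637·14 ≈ 10.2721...
→ 10.27.

10.27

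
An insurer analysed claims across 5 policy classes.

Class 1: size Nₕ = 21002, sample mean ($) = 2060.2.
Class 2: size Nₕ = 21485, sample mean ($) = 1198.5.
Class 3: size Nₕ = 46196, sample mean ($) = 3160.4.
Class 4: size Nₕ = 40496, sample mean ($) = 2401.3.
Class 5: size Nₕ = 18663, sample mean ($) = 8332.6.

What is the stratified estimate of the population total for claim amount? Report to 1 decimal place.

467770289.9

Population total = Σ Nₕ·x̄ₕ (each stratum's size times its mean).
21002·2060.2 + 21485·1198.5 + 46196·3160.4 + 40496·2401.3 + 18663·8332.6 = 43268320.4 + 25749772.5 + 145997838.4 + 97243044.8 + 155511313.8 = 467770289.9.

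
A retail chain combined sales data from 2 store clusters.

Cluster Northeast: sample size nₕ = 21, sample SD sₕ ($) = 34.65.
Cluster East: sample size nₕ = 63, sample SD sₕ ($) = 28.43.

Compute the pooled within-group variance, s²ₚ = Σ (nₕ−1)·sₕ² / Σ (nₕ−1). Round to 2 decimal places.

Northeast: (21−1)·34.65² = 20·1200.6225 = 24012.45
East: (63−1)·28.43² = 62·808.2649 = 50112.4238
Numerator = 74124.8738; denominator = Σ(nₕ−1) = 82.
s²ₚ = 74124.8738/82 = 903.9619... → 903.96.

903.96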